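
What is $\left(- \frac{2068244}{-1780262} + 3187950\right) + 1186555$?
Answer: $\frac{3893883544277}{890131} \approx 4.3745 \cdot 10^{6}$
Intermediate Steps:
$\left(- \frac{2068244}{-1780262} + 3187950\right) + 1186555 = \left(\left(-2068244\right) \left(- \frac{1}{1780262}\right) + 3187950\right) + 1186555 = \left(\frac{1034122}{890131} + 3187950\right) + 1186555 = \frac{2837694155572}{890131} + 1186555 = \frac{3893883544277}{890131}$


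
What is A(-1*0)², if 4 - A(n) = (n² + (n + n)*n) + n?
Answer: 16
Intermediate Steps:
A(n) = 4 - n - 3*n² (A(n) = 4 - ((n² + (n + n)*n) + n) = 4 - ((n² + (2*n)*n) + n) = 4 - ((n² + 2*n²) + n) = 4 - (3*n² + n) = 4 - (n + 3*n²) = 4 + (-n - 3*n²) = 4 - n - 3*n²)
A(-1*0)² = (4 - (-1)*0 - 3*(-1*0)²)² = (4 - 1*0 - 3*0²)² = (4 + 0 - 3*0)² = (4 + 0 + 0)² = 4² = 16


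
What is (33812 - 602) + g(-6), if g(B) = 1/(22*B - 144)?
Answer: 9165959/276 ≈ 33210.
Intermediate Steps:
g(B) = 1/(-144 + 22*B)
(33812 - 602) + g(-6) = (33812 - 602) + 1/(2*(-72 + 11*(-6))) = 33210 + 1/(2*(-72 - 66)) = 33210 + (½)/(-138) = 33210 + (½)*(-1/138) = 33210 - 1/276 = 9165959/276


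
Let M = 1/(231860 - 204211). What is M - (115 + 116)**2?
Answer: -1475378288/27649 ≈ -53361.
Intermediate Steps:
M = 1/27649 ≈ 3.6168e-5
M - (115 + 116)**2 = 1/27649 - (115 + 116)**2 = 1/27649 - 1*231**2 = 1/27649 - 1*53361 = 1/27649 - 53361 = -1475378288/27649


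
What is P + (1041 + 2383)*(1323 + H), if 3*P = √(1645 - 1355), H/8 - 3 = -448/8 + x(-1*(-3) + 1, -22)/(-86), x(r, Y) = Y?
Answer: 132662880/43 + √290/3 ≈ 3.0852e+6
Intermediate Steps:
H = -18144/43 (H = 24 + 8*(-448/8 - 22/(-86)) = 24 + 8*(-448*⅛ - 22*(-1/86)) = 24 + 8*(-56 + 11/43) = 24 + 8*(-2397/43) = 24 - 19176/43 = -18144/43 ≈ -421.95)
P = √290/3 (P = √(1645 - 1355)/3 = √290/3 ≈ 5.6765)
P + (1041 + 2383)*(1323 + H) = √290/3 + (1041 + 2383)*(1323 - 18144/43) = √290/3 + 3424*(38745/43) = √290/3 + 132662880/43 = 132662880/43 + √290/3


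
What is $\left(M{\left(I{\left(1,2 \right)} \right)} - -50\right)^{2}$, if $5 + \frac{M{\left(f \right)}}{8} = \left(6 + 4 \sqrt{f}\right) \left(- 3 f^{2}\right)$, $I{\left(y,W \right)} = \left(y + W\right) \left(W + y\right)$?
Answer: $1223740324$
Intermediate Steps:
$I{\left(y,W \right)} = \left(W + y\right)^{2}$ ($I{\left(y,W \right)} = \left(W + y\right) \left(W + y\right) = \left(W + y\right)^{2}$)
$M{\left(f \right)} = -40 - 24 f^{2} \left(6 + 4 \sqrt{f}\right)$ ($M{\left(f \right)} = -40 + 8 \left(6 + 4 \sqrt{f}\right) \left(- 3 f^{2}\right) = -40 + 8 \left(- 3 f^{2} \left(6 + 4 \sqrt{f}\right)\right) = -40 - 24 f^{2} \left(6 + 4 \sqrt{f}\right)$)
$\left(M{\left(I{\left(1,2 \right)} \right)} - -50\right)^{2} = \left(\left(-40 - 144 \left(\left(2 + 1\right)^{2}\right)^{2} - 96 \left(\left(2 + 1\right)^{2}\right)^{\frac{5}{2}}\right) - -50\right)^{2} = \left(\left(-40 - 144 \left(3^{2}\right)^{2} - 96 \left(3^{2}\right)^{\frac{5}{2}}\right) + 50\right)^{2} = \left(\left(-40 - 144 \cdot 9^{2} - 96 \cdot 9^{\frac{5}{2}}\right) + 50\right)^{2} = \left(\left(-40 - 11664 - 23328\right) + 50\right)^{2} = \left(-35032 + 50\right)^{2} = \left(-34982\right)^{2} = 1223740324$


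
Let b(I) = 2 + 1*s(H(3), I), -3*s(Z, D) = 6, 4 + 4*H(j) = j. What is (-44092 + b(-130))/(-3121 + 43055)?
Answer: -22046/19967 ≈ -1.1041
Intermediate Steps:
H(j) = -1 + j/4
s(Z, D) = -2 (s(Z, D) = -⅓*6 = -2)
b(I) = 0 (b(I) = 2 + 1*(-2) = 2 - 2 = 0)
(-44092 + b(-130))/(-3121 + 43055) = (-44092 + 0)/(-3121 + 43055) = -44092/39934 = -44092*1/39934 = -22046/19967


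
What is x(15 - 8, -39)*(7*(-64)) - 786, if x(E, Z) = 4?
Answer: -2578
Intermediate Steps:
x(15 - 8, -39)*(7*(-64)) - 786 = 4*(7*(-64)) - 786 = 4*(-448) - 786 = -1792 - 786 = -2578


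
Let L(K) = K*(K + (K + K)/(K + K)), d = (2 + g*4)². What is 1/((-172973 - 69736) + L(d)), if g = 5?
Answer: -1/7969 ≈ -0.00012549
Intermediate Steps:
d = 484 (d = (2 + 5*4)² = (2 + 20)² = 22² = 484)
L(K) = K*(1 + K) (L(K) = K*(K + (2*K)/((2*K))) = K*(K + (2*K)*(1/(2*K))) = K*(K + 1) = K*(1 + K))
1/((-172973 - 69736) + L(d)) = 1/((-172973 - 69736) + 484*(1 + 484)) = 1/(-242709 + 484*485) = 1/(-242709 + 234740) = 1/(-7969) = -1/7969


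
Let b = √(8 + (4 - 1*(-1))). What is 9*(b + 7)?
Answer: 63 + 9*√13 ≈ 95.450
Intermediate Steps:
b = √13 (b = √(8 + (4 + 1)) = √(8 + 5) = √13 ≈ 3.6056)
9*(b + 7) = 9*(√13 + 7) = 9*(7 + √13) = 63 + 9*√13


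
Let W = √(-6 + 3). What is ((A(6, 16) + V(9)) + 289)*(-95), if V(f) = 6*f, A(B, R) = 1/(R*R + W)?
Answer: 95*(-343*√3 + 87809*I)/(√3 - 256*I) ≈ -32585.0 + 0.0025106*I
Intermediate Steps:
W = I*√3 (W = √(-3) = I*√3 ≈ 1.732*I)
A(B, R) = 1/(R² + I*√3) (A(B, R) = 1/(R*R + I*√3) = 1/(R² + I*√3))
((A(6, 16) + V(9)) + 289)*(-95) = ((1/(16² + I*√3) + 6*9) + 289)*(-95) = ((1/(256 + I*√3) + 54) + 289)*(-95) = ((54 + 1/(256 + I*√3)) + 289)*(-95) = (343 + 1/(256 + I*√3))*(-95) = -32585 - 95/(256 + I*√3)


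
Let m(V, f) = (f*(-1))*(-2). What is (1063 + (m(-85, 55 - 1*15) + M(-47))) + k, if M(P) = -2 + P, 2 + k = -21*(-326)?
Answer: 7938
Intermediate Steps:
k = 6844 (k = -2 - 21*(-326) = -2 + 6846 = 6844)
m(V, f) = 2*f (m(V, f) = -f*(-2) = 2*f)
(1063 + (m(-85, 55 - 1*15) + M(-47))) + k = (1063 + (2*(55 - 1*15) + (-2 - 47))) + 6844 = (1063 + (2*(55 - 15) - 49)) + 6844 = (1063 + (2*40 - 49)) + 6844 = (1063 + (80 - 49)) + 6844 = (1063 + 31) + 6844 = 1094 + 6844 = 7938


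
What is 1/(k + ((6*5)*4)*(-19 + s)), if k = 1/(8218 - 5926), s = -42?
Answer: -2292/16777439 ≈ -0.00013661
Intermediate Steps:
k = 1/2292 ≈ 0.00043630
1/(k + ((6*5)*4)*(-19 + s)) = 1/(1/2292 + ((6*5)*4)*(-19 - 42)) = 1/(1/2292 + (30*4)*(-61)) = 1/(1/2292 + 120*(-61)) = 1/(1/2292 - 7320) = 1/(-16777439/2292) = -2292/16777439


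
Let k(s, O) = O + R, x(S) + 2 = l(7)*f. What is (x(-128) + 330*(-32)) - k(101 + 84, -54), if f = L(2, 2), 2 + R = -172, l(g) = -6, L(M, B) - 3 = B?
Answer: -10364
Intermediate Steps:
L(M, B) = 3 + B
R = -174 (R = -2 - 172 = -174)
f = 5 (f = 3 + 2 = 5)
x(S) = -32 (x(S) = -2 - 6*5 = -2 - 30 = -32)
k(s, O) = -174 + O (k(s, O) = O - 174 = -174 + O)
(x(-128) + 330*(-32)) - k(101 + 84, -54) = (-32 + 330*(-32)) - (-174 - 54) = (-32 - 10560) - 1*(-228) = -10592 + 228 = -10364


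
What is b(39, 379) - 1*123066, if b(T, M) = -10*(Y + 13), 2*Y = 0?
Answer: -123196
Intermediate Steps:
Y = 0 (Y = (1/2)*0 = 0)
b(T, M) = -130 (b(T, M) = -10*(0 + 13) = -10*13 = -130)
b(39, 379) - 1*123066 = -130 - 1*123066 = -130 - 123066 = -123196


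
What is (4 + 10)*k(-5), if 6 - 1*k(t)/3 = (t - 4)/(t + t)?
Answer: 1071/5 ≈ 214.20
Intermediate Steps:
k(t) = 18 - 3*(-4 + t)/(2*t) (k(t) = 18 - 3*(t - 4)/(t + t) = 18 - 3*(-4 + t)/(2*t))
(4 + 10)*k(-5) = (4 + 10)*(33/2 + 6/(-5)) = 14*(33/2 + 6*(-⅕)) = 14*(33/2 - 6/5) = 14*(153/10) = 1071/5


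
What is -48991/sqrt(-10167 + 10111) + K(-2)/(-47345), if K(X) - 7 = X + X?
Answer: -3/47345 + 48991*I*sqrt(14)/28 ≈ -6.3365e-5 + 6546.7*I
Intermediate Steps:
K(X) = 7 + 2*X (K(X) = 7 + (X + X) = 7 + 2*X)
-48991/sqrt(-10167 + 10111) + K(-2)/(-47345) = -48991/sqrt(-10167 + 10111) + (7 + 2*(-2))/(-47345) = -48991*(-I*sqrt(14)/28) + (7 - 4)*(-1/47345) = -48991*(-I*sqrt(14)/28) + 3*(-1/47345) = -(-48991)*I*sqrt(14)/28 - 3/47345 = 48991*I*sqrt(14)/28 - 3/47345 = -3/47345 + 48991*I*sqrt(14)/28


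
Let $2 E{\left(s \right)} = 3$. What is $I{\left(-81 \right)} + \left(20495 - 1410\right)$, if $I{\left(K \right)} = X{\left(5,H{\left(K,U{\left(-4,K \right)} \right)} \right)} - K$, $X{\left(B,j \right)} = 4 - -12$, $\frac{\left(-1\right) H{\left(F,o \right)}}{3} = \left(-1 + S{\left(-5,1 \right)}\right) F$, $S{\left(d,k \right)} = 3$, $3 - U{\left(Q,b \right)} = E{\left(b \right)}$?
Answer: $19182$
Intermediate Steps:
$E{\left(s \right)} = \frac{3}{2}$ ($E{\left(s \right)} = \frac{1}{2} \cdot 3 = \frac{3}{2}$)
$U{\left(Q,b \right)} = \frac{3}{2}$ ($U{\left(Q,b \right)} = 3 - \frac{3}{2} = \frac{3}{2}$)
$H{\left(F,o \right)} = - 6 F$ ($H{\left(F,o \right)} = - 3 \left(-1 + 3\right) F = - 3 \cdot 2 F = - 6 F$)
$X{\left(B,j \right)} = 16$ ($X{\left(B,j \right)} = 4 + 12 = 16$)
$I{\left(K \right)} = 16 - K$
$I{\left(-81 \right)} + \left(20495 - 1410\right) = \left(16 - -81\right) + \left(20495 - 1410\right) = \left(16 + 81\right) + \left(20495 - 1410\right) = 97 + 19085 = 19182$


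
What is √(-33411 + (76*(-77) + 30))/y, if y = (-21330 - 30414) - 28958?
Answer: -I*√39233/80702 ≈ -0.0024544*I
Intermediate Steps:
y = -80702 (y = -51744 - 28958 = -80702)
√(-33411 + (76*(-77) + 30))/y = √(-33411 + (76*(-77) + 30))/(-80702) = √(-33411 + (-5852 + 30))*(-1/80702) = √(-33411 - 5822)*(-1/80702) = √(-39233)*(-1/80702) = (I*√39233)*(-1/80702) = -I*√39233/80702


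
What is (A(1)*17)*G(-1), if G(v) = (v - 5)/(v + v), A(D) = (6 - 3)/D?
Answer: 153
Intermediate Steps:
A(D) = 3/D
G(v) = (-5 + v)/(2*v) (G(v) = (-5 + v)/((2*v)) = (-5 + v)*(1/(2*v)) = (-5 + v)/(2*v))
(A(1)*17)*G(-1) = ((3/1)*17)*((½)*(-5 - 1)/(-1)) = ((3*1)*17)*((½)*(-1)*(-6)) = (3*17)*3 = 51*3 = 153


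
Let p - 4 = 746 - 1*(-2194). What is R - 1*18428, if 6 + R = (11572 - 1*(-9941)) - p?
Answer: 135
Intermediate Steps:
p = 2944 (p = 4 + (746 - 1*(-2194)) = 4 + (746 + 2194) = 4 + 2940 = 2944)
R = 18563 (R = -6 + ((11572 - 1*(-9941)) - 1*2944) = -6 + ((11572 + 9941) - 2944) = -6 + (21513 - 2944) = -6 + 18569 = 18563)
R - 1*18428 = 18563 - 1*18428 = 18563 - 18428 = 135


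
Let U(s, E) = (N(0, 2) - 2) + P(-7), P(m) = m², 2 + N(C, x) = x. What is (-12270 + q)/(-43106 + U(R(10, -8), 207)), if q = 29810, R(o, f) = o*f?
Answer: -17540/43059 ≈ -0.40735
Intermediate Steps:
R(o, f) = f*o
N(C, x) = -2 + x
U(s, E) = 47 (U(s, E) = ((-2 + 2) - 2) + (-7)² = (0 - 2) + 49 = -2 + 49 = 47)
(-12270 + q)/(-43106 + U(R(10, -8), 207)) = (-12270 + 29810)/(-43106 + 47) = 17540/(-43059) = 17540*(-1/43059) = -17540/43059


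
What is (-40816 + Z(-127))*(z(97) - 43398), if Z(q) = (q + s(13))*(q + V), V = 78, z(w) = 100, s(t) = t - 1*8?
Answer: 1508415724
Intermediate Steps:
s(t) = -8 + t (s(t) = t - 8 = -8 + t)
Z(q) = (5 + q)*(78 + q) (Z(q) = (q + (-8 + 13))*(q + 78) = (q + 5)*(78 + q) = (5 + q)*(78 + q))
(-40816 + Z(-127))*(z(97) - 43398) = (-40816 + (390 + (-127)**2 + 83*(-127)))*(100 - 43398) = (-40816 + (390 + 16129 - 10541))*(-43298) = (-40816 + 5978)*(-43298) = -34838*(-43298) = 1508415724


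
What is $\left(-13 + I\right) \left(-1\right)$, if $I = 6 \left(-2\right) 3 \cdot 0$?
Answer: $13$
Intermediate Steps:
$I = 0$ ($I = \left(-12\right) 3 \cdot 0 = \left(-36\right) 0 = 0$)
$\left(-13 + I\right) \left(-1\right) = \left(-13 + 0\right) \left(-1\right) = \left(-13\right) \left(-1\right) = 13$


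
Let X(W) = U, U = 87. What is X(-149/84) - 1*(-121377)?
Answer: 121464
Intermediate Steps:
X(W) = 87
X(-149/84) - 1*(-121377) = 87 - 1*(-121377) = 87 + 121377 = 121464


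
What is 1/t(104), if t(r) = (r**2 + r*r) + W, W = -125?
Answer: 1/21507 ≈ 4.6497e-5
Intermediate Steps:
t(r) = -125 + 2*r**2 (t(r) = (r**2 + r*r) - 125 = (r**2 + r**2) - 125 = 2*r**2 - 125 = -125 + 2*r**2)
1/t(104) = 1/(-125 + 2*104**2) = 1/(-125 + 2*10816) = 1/(-125 + 21632) = 1/21507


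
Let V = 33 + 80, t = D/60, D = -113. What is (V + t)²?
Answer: 44448889/3600 ≈ 12347.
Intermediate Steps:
t = -113/60 ≈ -1.8833
V = 113
(V + t)² = (113 - 113/60)² = (6667/60)² = 44448889/3600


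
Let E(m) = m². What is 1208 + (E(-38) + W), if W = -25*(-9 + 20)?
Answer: 2377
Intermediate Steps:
W = -275 (W = -25*11 = -275)
1208 + (E(-38) + W) = 1208 + ((-38)² - 275) = 1208 + (1444 - 275) = 1208 + 1169 = 2377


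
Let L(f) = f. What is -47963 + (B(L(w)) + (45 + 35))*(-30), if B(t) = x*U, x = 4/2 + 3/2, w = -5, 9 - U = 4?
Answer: -50888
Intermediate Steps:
U = 5 (U = 9 - 1*4 = 9 - 4 = 5)
x = 7/2 (x = 4*(½) + 3*(½) = 2 + 3/2 = 7/2 ≈ 3.5000)
B(t) = 35/2 (B(t) = (7/2)*5 = 35/2)
-47963 + (B(L(w)) + (45 + 35))*(-30) = -47963 + (35/2 + (45 + 35))*(-30) = -47963 + (35/2 + 80)*(-30) = -47963 + (195/2)*(-30) = -47963 - 2925 = -50888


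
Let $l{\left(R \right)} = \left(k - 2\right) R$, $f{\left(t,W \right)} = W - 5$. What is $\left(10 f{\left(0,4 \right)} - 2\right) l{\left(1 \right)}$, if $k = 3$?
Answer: $-12$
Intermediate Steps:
$f{\left(t,W \right)} = -5 + W$ ($f{\left(t,W \right)} = W - 5 = -5 + W$)
$l{\left(R \right)} = R$ ($l{\left(R \right)} = \left(3 - 2\right) R = 1 R = R$)
$\left(10 f{\left(0,4 \right)} - 2\right) l{\left(1 \right)} = \left(10 \left(-5 + 4\right) - 2\right) 1 = \left(10 \left(-1\right) - 2\right) 1 = \left(-10 - 2\right) 1 = \left(-12\right) 1 = -12$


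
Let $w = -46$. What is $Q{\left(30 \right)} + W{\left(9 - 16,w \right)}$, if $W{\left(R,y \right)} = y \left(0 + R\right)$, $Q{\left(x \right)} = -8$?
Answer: $314$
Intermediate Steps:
$W{\left(R,y \right)} = R y$ ($W{\left(R,y \right)} = y R = R y$)
$Q{\left(30 \right)} + W{\left(9 - 16,w \right)} = -8 + \left(9 - 16\right) \left(-46\right) = -8 - -322 = -8 + 322 = 314$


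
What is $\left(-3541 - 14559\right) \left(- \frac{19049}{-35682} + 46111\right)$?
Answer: $- \frac{14890433346550}{17841} \approx -8.3462 \cdot 10^{8}$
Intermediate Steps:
$\left(-3541 - 14559\right) \left(- \frac{19049}{-35682} + 46111\right) = - 18100 \left(\left(-19049\right) \left(- \frac{1}{35682}\right) + 46111\right) = - 18100 \left(\frac{19049}{35682} + 46111\right) = \left(-18100\right) \frac{1645351751}{35682} = - \frac{14890433346550}{17841}$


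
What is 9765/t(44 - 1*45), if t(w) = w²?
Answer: 9765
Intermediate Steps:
9765/t(44 - 1*45) = 9765/((44 - 1*45)²) = 9765/((44 - 45)²) = 9765/((-1)²) = 9765/1 = 9765*1 = 9765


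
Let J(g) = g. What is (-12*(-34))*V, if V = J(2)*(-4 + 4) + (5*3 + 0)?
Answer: 6120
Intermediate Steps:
V = 15 (V = 2*(-4 + 4) + (5*3 + 0) = 2*0 + (15 + 0) = 0 + 15 = 15)
(-12*(-34))*V = -12*(-34)*15 = 408*15 = 6120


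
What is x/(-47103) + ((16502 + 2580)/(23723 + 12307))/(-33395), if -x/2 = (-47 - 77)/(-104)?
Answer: 4269204092/122796610734525 ≈ 3.4766e-5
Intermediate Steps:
x = -31/13 (x = -2*(-47 - 77)/(-104) = -(-1)*(-124)/52 = -2*31/26 = -31/13 ≈ -2.3846)
x/(-47103) + ((16502 + 2580)/(23723 + 12307))/(-33395) = -31/13/(-47103) + ((16502 + 2580)/(23723 + 12307))/(-33395) = -31/13*(-1/47103) + (19082/36030)*(-1/33395) = 31/612339 + (19082*(1/36030))*(-1/33395) = 31/612339 + (9541/18015)*(-1/33395) = 31/612339 - 9541/601610925 = 4269204092/122796610734525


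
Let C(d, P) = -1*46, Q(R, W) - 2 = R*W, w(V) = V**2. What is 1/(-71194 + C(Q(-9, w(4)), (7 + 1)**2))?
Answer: -1/71240 ≈ -1.4037e-5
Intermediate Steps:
Q(R, W) = 2 + R*W
C(d, P) = -46
1/(-71194 + C(Q(-9, w(4)), (7 + 1)**2)) = 1/(-71194 - 46) = 1/(-71240) = -1/71240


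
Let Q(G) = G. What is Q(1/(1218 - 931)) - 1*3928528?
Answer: -1127487535/287 ≈ -3.9285e+6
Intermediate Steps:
Q(1/(1218 - 931)) - 1*3928528 = 1/(1218 - 931) - 1*3928528 = 1/287 - 3928528 = -1127487535/287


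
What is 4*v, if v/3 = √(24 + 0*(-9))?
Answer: 24*√6 ≈ 58.788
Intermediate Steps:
v = 6*√6 (v = 3*√(24 + 0*(-9)) = 3*√(24 + 0) = 3*√24 = 3*(2*√6) = 6*√6 ≈ 14.697)
4*v = 4*(6*√6) = 24*√6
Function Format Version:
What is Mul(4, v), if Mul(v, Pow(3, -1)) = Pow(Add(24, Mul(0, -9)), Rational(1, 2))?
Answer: Mul(24, Pow(6, Rational(1, 2))) ≈ 58.788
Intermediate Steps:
v = Mul(6, Pow(6, Rational(1, 2))) (v = Mul(3, Pow(Add(24, Mul(0, -9)), Rational(1, 2))) = Mul(3, Pow(Add(24, 0), Rational(1, 2))) = Mul(3, Pow(24, Rational(1, 2))) = Mul(3, Mul(2, Pow(6, Rational(1, 2)))) = Mul(6, Pow(6, Rational(1, 2))) ≈ 14.697)
Mul(4, v) = Mul(4, Mul(6, Pow(6, Rational(1, 2)))) = Mul(24, Pow(6, Rational(1, 2)))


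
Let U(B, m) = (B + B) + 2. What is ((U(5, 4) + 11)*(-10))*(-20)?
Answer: 4600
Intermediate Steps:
U(B, m) = 2 + 2*B (U(B, m) = 2*B + 2 = 2 + 2*B)
((U(5, 4) + 11)*(-10))*(-20) = (((2 + 2*5) + 11)*(-10))*(-20) = (((2 + 10) + 11)*(-10))*(-20) = ((12 + 11)*(-10))*(-20) = (23*(-10))*(-20) = -230*(-20) = 4600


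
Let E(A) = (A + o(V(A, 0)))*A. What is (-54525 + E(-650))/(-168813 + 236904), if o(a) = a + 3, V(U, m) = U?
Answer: 788525/68091 ≈ 11.580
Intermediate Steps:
o(a) = 3 + a
E(A) = A*(3 + 2*A) (E(A) = (A + (3 + A))*A = (3 + 2*A)*A = A*(3 + 2*A))
(-54525 + E(-650))/(-168813 + 236904) = (-54525 - 650*(3 + 2*(-650)))/(-168813 + 236904) = (-54525 - 650*(3 - 1300))/68091 = (-54525 - 650*(-1297))*(1/68091) = (-54525 + 843050)*(1/68091) = 788525*(1/68091) = 788525/68091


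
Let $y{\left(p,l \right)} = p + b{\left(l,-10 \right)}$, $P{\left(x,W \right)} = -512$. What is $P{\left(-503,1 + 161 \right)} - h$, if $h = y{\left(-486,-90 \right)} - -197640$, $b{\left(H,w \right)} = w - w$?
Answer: $-197666$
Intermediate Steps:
$b{\left(H,w \right)} = 0$
$y{\left(p,l \right)} = p$ ($y{\left(p,l \right)} = p + 0 = p$)
$h = 197154$ ($h = -486 - -197640 = -486 + 197640 = 197154$)
$P{\left(-503,1 + 161 \right)} - h = -512 - 197154 = -197666$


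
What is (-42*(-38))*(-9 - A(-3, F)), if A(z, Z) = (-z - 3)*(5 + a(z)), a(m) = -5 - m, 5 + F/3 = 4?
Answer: -14364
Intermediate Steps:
F = -3 (F = -15 + 3*4 = -15 + 12 = -3)
A(z, Z) = -z*(-3 - z) (A(z, Z) = (-z - 3)*(5 + (-5 - z)) = (-3 - z)*(-z) = -z*(-3 - z))
(-42*(-38))*(-9 - A(-3, F)) = (-42*(-38))*(-9 - (-3)*(3 - 3)) = 1596*(-9 - (-3)*0) = 1596*(-9 - 1*0) = 1596*(-9 + 0) = 1596*(-9) = -14364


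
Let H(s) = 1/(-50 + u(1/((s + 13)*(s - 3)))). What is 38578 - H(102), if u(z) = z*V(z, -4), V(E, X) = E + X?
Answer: 250022480624267/6480956789 ≈ 38578.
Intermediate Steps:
u(z) = z*(-4 + z) (u(z) = z*(z - 4) = z*(-4 + z))
H(s) = 1/(-50 + (-4 + 1/((-3 + s)*(13 + s)))/((-3 + s)*(13 + s))) (H(s) = 1/(-50 + (-4 + 1/((s + 13)*(s - 3)))/(((s + 13)*(s - 3)))) = 1/(-50 + (-4 + 1/((13 + s)*(-3 + s)))/(((13 + s)*(-3 + s)))) = 1/(-50 + (-4 + 1/((-3 + s)*(13 + s)))/(((-3 + s)*(13 + s)))) = 1/(-50 + (1/((-3 + s)*(13 + s)))*(-4 + 1/((-3 + s)*(13 + s)))) = 1/(-50 + (-4 + 1/((-3 + s)*(13 + s)))/((-3 + s)*(13 + s))))
38578 - H(102) = 38578 - (-1)*(-39 + 102² + 10*102)²/(-157 + 4*102² + 40*102 + 50*(-39 + 102² + 10*102)²) = 38578 - (-1)*(-39 + 10404 + 1020)²/(-157 + 4*10404 + 4080 + 50*(-39 + 10404 + 1020)²) = 38578 - (-1)*11385²/(-157 + 41616 + 4080 + 50*11385²) = 38578 - (-1)*129618225/(-157 + 41616 + 4080 + 50*129618225) = 38578 - (-1)*129618225/(-157 + 41616 + 4080 + 6480911250) = 38578 - (-1)*129618225/6480956789 = 38578 - 1*(-129618225/6480956789) = 38578 + 129618225/6480956789 = 250022480624267/6480956789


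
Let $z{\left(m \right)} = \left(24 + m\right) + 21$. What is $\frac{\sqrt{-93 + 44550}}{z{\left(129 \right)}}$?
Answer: $\frac{\sqrt{44457}}{174} \approx 1.2118$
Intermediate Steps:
$z{\left(m \right)} = 45 + m$
$\frac{\sqrt{-93 + 44550}}{z{\left(129 \right)}} = \frac{\sqrt{-93 + 44550}}{45 + 129} = \frac{\sqrt{44457}}{174}$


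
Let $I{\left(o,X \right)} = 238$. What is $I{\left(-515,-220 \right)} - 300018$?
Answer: $-299780$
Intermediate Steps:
$I{\left(-515,-220 \right)} - 300018 = 238 - 300018 = -299780$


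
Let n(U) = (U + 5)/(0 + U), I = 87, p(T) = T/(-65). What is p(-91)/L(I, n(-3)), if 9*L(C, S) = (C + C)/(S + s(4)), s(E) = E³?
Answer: 133/29 ≈ 4.5862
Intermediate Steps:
p(T) = -T/65 (p(T) = T*(-1/65) = -T/65)
n(U) = (5 + U)/U
L(C, S) = 2*C/(9*(64 + S)) (L(C, S) = ((C + C)/(S + 4³))/9 = ((2*C)/(S + 64))/9 = ((2*C)/(64 + S))/9 = (2*C/(64 + S))/9 = 2*C/(9*(64 + S)))
p(-91)/L(I, n(-3)) = (-1/65*(-91))/(((2/9)*87/(64 + (5 - 3)/(-3)))) = 7/(5*(((2/9)*87/(64 - ⅓*2)))) = 7/(5*(((2/9)*87/(64 - ⅔)))) = 7/(5*(((2/9)*87/(190/3)))) = 7/(5*(((2/9)*87*(3/190)))) = 7/(5*(29/95)) = (7/5)*(95/29) = 133/29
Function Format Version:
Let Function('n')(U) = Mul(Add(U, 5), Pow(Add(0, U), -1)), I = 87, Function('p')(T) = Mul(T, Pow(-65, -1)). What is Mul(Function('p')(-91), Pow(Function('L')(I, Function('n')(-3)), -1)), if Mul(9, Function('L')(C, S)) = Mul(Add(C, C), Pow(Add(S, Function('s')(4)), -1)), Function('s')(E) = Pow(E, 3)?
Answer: Rational(133, 29) ≈ 4.5862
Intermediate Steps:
Function('p')(T) = Mul(Rational(-1, 65), T) (Function('p')(T) = Mul(T, Rational(-1, 65)) = Mul(Rational(-1, 65), T))
Function('n')(U) = Mul(Pow(U, -1), Add(5, U)) (Function('n')(U) = Mul(Add(5, U), Pow(U, -1)) = Mul(Pow(U, -1), Add(5, U)))
Function('L')(C, S) = Mul(Rational(2, 9), C, Pow(Add(64, S), -1)) (Function('L')(C, S) = Mul(Rational(1, 9), Mul(Add(C, C), Pow(Add(S, Pow(4, 3)), -1))) = Mul(Rational(1, 9), Mul(Mul(2, C), Pow(Add(S, 64), -1))) = Mul(Rational(1, 9), Mul(Mul(2, C), Pow(Add(64, S), -1))) = Mul(Rational(1, 9), Mul(2, C, Pow(Add(64, S), -1))) = Mul(Rational(2, 9), C, Pow(Add(64, S), -1)))
Mul(Function('p')(-91), Pow(Function('L')(I, Function('n')(-3)), -1)) = Mul(Mul(Rational(-1, 65), -91), Pow(Mul(Rational(2, 9), 87, Pow(Add(64, Mul(Pow(-3, -1), Add(5, -3))), -1)), -1)) = Mul(Rational(7, 5), Pow(Mul(Rational(2, 9), 87, Pow(Add(64, Mul(Rational(-1, 3), 2)), -1)), -1)) = Mul(Rational(7, 5), Pow(Mul(Rational(2, 9), 87, Pow(Add(64, Rational(-2, 3)), -1)), -1)) = Mul(Rational(7, 5), Pow(Mul(Rational(2, 9), 87, Pow(Rational(190, 3), -1)), -1)) = Mul(Rational(7, 5), Pow(Mul(Rational(2, 9), 87, Rational(3, 190)), -1)) = Mul(Rational(7, 5), Pow(Rational(29, 95), -1)) = Mul(Rational(7, 5), Rational(95, 29)) = Rational(133, 29)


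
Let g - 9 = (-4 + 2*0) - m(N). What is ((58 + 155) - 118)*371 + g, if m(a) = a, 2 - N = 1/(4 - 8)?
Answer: 140991/4 ≈ 35248.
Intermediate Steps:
N = 9/4 (N = 2 - 1/(4 - 8) = 2 - 1/(-4) = 2 - 1*(-1/4) = 2 + 1/4 = 9/4 ≈ 2.2500)
g = 11/4 (g = 9 + ((-4 + 2*0) - 1*9/4) = 9 + ((-4 + 0) - 9/4) = 9 + (-4 - 9/4) = 9 - 25/4 = 11/4 ≈ 2.7500)
((58 + 155) - 118)*371 + g = ((58 + 155) - 118)*371 + 11/4 = (213 - 118)*371 + 11/4 = 95*371 + 11/4 = 35245 + 11/4 = 140991/4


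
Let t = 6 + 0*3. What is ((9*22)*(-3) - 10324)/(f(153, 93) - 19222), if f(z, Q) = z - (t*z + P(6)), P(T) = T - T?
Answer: 10918/19987 ≈ 0.54626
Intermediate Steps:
t = 6 (t = 6 + 0 = 6)
P(T) = 0
f(z, Q) = -5*z (f(z, Q) = z - (6*z + 0) = z - 6*z = -5*z)
((9*22)*(-3) - 10324)/(f(153, 93) - 19222) = ((9*22)*(-3) - 10324)/(-5*153 - 19222) = (198*(-3) - 10324)/(-765 - 19222) = (-594 - 10324)/(-19987) = -10918*(-1/19987) = 10918/19987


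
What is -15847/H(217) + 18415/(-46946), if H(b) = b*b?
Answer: -1611097197/2210640194 ≈ -0.72879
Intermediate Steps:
H(b) = b²
-15847/H(217) + 18415/(-46946) = -15847/(217²) + 18415/(-46946) = -15847/47089 + 18415*(-1/46946) = -15847*1/47089 - 18415/46946 = -15847/47089 - 18415/46946 = -1611097197/2210640194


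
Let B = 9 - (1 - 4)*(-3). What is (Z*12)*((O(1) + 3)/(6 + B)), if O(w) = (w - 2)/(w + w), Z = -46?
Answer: -230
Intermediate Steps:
O(w) = (-2 + w)/(2*w) (O(w) = (-2 + w)/((2*w)) = (-2 + w)*(1/(2*w)) = (-2 + w)/(2*w))
B = 0 (B = 9 - (-3)*(-3) = 9 - 1*9 = 9 - 9 = 0)
(Z*12)*((O(1) + 3)/(6 + B)) = (-46*12)*(((½)*(-2 + 1)/1 + 3)/(6 + 0)) = -552*((½)*1*(-1) + 3)/6 = -552*(-½ + 3)/6 = -1380/6 = -552*5/12 = -230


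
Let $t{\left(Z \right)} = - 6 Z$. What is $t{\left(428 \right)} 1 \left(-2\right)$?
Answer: $5136$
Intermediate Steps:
$t{\left(428 \right)} 1 \left(-2\right) = \left(-6\right) 428 \cdot 1 \left(-2\right) = \left(-2568\right) \left(-2\right) = 5136$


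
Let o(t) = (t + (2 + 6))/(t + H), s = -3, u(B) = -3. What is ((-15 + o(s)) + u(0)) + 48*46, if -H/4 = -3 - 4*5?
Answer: 194915/89 ≈ 2190.1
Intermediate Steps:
H = 92 (H = -4*(-3 - 4*5) = -4*(-3 - 20) = -4*(-23) = 92)
o(t) = (8 + t)/(92 + t) (o(t) = (t + (2 + 6))/(t + 92) = (t + 8)/(92 + t) = (8 + t)/(92 + t))
((-15 + o(s)) + u(0)) + 48*46 = ((-15 + (8 - 3)/(92 - 3)) - 3) + 48*46 = ((-15 + 5/89) - 3) + 2208 = (-1330/89 - 3) + 2208 = -1597/89 + 2208 = 194915/89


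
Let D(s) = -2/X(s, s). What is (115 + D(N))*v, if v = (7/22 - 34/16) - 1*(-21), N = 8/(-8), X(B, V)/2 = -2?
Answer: 35469/16 ≈ 2216.8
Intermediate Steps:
X(B, V) = -4 (X(B, V) = 2*(-2) = -4)
N = -1 (N = 8*(-1/8) = -1)
v = 1689/88 (v = (7*(1/22) - 34*1/16) + 21 = (7/22 - 17/8) + 21 = -159/88 + 21 = 1689/88 ≈ 19.193)
D(s) = 1/2 (D(s) = -2/(-4) = -2*(-1/4) = 1/2)
(115 + D(N))*v = (115 + 1/2)*(1689/88) = (231/2)*(1689/88) = 35469/16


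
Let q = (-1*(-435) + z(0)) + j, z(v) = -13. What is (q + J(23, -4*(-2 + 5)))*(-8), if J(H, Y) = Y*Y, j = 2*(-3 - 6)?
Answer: -4384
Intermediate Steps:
j = -18 (j = 2*(-9) = -18)
J(H, Y) = Y²
q = 404 (q = (-1*(-435) - 13) - 18 = (435 - 13) - 18 = 422 - 18 = 404)
(q + J(23, -4*(-2 + 5)))*(-8) = (404 + (-4*(-2 + 5))²)*(-8) = (404 + (-4*3)²)*(-8) = (404 + (-12)²)*(-8) = (404 + 144)*(-8) = 548*(-8) = -4384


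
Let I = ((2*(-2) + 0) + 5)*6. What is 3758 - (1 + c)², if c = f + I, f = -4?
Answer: 3749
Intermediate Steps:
I = 6 (I = ((-4 + 0) + 5)*6 = (-4 + 5)*6 = 1*6 = 6)
c = 2 (c = -4 + 6 = 2)
3758 - (1 + c)² = 3758 - (1 + 2)² = 3758 - 1*3² = 3758 - 1*9 = 3758 - 9 = 3749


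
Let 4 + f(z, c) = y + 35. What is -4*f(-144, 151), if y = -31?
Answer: 0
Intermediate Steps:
f(z, c) = 0 (f(z, c) = -4 + (-31 + 35) = -4 + 4 = 0)
-4*f(-144, 151) = -4*0 = 0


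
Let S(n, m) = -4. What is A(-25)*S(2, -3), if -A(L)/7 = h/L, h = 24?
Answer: -672/25 ≈ -26.880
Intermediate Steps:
A(L) = -168/L
A(-25)*S(2, -3) = -168/(-25)*(-4) = -168*(-1/25)*(-4) = (168/25)*(-4) = -672/25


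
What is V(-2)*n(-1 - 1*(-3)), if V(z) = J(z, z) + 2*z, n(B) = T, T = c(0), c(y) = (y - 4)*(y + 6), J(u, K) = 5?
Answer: -24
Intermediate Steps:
c(y) = (-4 + y)*(6 + y)
T = -24 (T = -24 + 0² + 2*0 = -24 + 0 + 0 = -24)
n(B) = -24
V(z) = 5 + 2*z
V(-2)*n(-1 - 1*(-3)) = (5 + 2*(-2))*(-24) = (5 - 4)*(-24) = 1*(-24) = -24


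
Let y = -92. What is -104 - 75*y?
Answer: 6796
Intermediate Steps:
-104 - 75*y = -104 - 75*(-92) = -104 + 6900 = 6796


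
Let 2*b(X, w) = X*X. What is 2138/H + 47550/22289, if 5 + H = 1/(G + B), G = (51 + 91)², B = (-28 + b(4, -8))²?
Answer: -975065385998/2291732691 ≈ -425.47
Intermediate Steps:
b(X, w) = X²/2 (b(X, w) = (X*X)/2 = X²/2)
B = 400 (B = (-28 + (½)*4²)² = (-28 + (½)*16)² = (-28 + 8)² = (-20)² = 400)
G = 20164 (G = 142² = 20164)
H = -102819/20564 (H = -5 + 1/(20164 + 400) = -5 + 1/20564 = -102819/20564 ≈ -5.0000)
2138/H + 47550/22289 = 2138/(-102819/20564) + 47550/22289 = 2138*(-20564/102819) + 47550*(1/22289) = -43965832/102819 + 47550/22289 = -975065385998/2291732691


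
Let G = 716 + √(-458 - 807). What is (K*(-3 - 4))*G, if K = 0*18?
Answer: 0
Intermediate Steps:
K = 0
G = 716 + I*√1265 (G = 716 + √(-1265) = 716 + I*√1265 ≈ 716.0 + 35.567*I)
(K*(-3 - 4))*G = (0*(-3 - 4))*(716 + I*√1265) = (0*(-7))*(716 + I*√1265) = 0*(716 + I*√1265) = 0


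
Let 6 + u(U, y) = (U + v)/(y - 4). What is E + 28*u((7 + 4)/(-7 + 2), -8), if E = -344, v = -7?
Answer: -7358/15 ≈ -490.53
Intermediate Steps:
u(U, y) = -6 + (-7 + U)/(-4 + y) (u(U, y) = -6 + (U - 7)/(y - 4) = -6 + (-7 + U)/(-4 + y))
E + 28*u((7 + 4)/(-7 + 2), -8) = -344 + 28*((17 + (7 + 4)/(-7 + 2) - 6*(-8))/(-4 - 8)) = -344 + 28*((17 + 11/(-5) + 48)/(-12)) = -344 + 28*(-(17 + 11*(-1/5) + 48)/12) = -344 + 28*(-(17 - 11/5 + 48)/12) = -344 + 28*(-1/12*314/5) = -344 + 28*(-157/30) = -344 - 2198/15 = -7358/15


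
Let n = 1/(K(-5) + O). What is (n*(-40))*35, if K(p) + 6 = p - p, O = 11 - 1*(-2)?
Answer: -200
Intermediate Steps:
O = 13 (O = 11 + 2 = 13)
K(p) = -6 (K(p) = -6 + (p - p) = -6 + 0 = -6)
n = 1/7 (n = 1/(-6 + 13) = 1/7 ≈ 0.14286)
(n*(-40))*35 = ((1/7)*(-40))*35 = -40/7*35 = -200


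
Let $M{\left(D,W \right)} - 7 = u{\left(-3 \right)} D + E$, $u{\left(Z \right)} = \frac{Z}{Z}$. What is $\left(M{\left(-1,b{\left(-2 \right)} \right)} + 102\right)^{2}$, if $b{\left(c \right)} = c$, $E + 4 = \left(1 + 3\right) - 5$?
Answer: $10609$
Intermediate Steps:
$u{\left(Z \right)} = 1$
$E = -5$ ($E = -4 + \left(\left(1 + 3\right) - 5\right) = -4 + \left(4 - 5\right) = -4 - 1 = -5$)
$M{\left(D,W \right)} = 2 + D$ ($M{\left(D,W \right)} = 7 + \left(1 D - 5\right) = 7 + \left(D - 5\right) = 7 + \left(-5 + D\right) = 2 + D$)
$\left(M{\left(-1,b{\left(-2 \right)} \right)} + 102\right)^{2} = \left(\left(2 - 1\right) + 102\right)^{2} = \left(1 + 102\right)^{2} = 103^{2} = 10609$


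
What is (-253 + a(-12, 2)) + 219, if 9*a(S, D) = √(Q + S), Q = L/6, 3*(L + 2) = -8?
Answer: -34 + I*√115/27 ≈ -34.0 + 0.39718*I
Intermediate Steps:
L = -14/3 (L = -2 + (⅓)*(-8) = -2 - 8/3 = -14/3 ≈ -4.6667)
Q = -7/9 (Q = -14/3/6 = -14/3*⅙ = -7/9 ≈ -0.77778)
a(S, D) = √(-7/9 + S)/9
(-253 + a(-12, 2)) + 219 = (-253 + √(-7 + 9*(-12))/27) + 219 = (-253 + √(-7 - 108)/27) + 219 = (-253 + √(-115)/27) + 219 = (-253 + (I*√115)/27) + 219 = (-253 + I*√115/27) + 219 = -34 + I*√115/27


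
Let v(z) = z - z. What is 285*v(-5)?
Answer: 0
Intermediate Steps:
v(z) = 0
285*v(-5) = 285*0 = 0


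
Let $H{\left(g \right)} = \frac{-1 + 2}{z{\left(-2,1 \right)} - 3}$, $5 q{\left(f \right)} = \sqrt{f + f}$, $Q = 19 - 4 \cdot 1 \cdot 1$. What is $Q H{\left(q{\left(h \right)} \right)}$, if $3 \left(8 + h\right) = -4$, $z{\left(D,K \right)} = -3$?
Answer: $- \frac{5}{2} \approx -2.5$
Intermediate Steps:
$h = - \frac{28}{3}$ ($h = -8 + \frac{1}{3} \left(-4\right) = -8 - \frac{4}{3} = - \frac{28}{3} \approx -9.3333$)
$Q = 15$ ($Q = 19 - 4 = 15$)
$q{\left(f \right)} = \frac{\sqrt{2} \sqrt{f}}{5}$ ($q{\left(f \right)} = \frac{\sqrt{f + f}}{5} = \frac{\sqrt{2 f}}{5} = \frac{\sqrt{2} \sqrt{f}}{5}$)
$H{\left(g \right)} = - \frac{1}{6}$ ($H{\left(g \right)} = \frac{-1 + 2}{-3 - 3} = 1 \frac{1}{-6} = 1 \left(- \frac{1}{6}\right) = - \frac{1}{6}$)
$Q H{\left(q{\left(h \right)} \right)} = 15 \left(- \frac{1}{6}\right) = - \frac{5}{2}$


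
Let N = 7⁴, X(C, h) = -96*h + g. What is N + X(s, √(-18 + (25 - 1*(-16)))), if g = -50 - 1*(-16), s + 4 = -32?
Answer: 2367 - 96*√23 ≈ 1906.6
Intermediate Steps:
s = -36 (s = -4 - 32 = -36)
g = -34 (g = -50 + 16 = -34)
X(C, h) = -34 - 96*h (X(C, h) = -96*h - 34 = -34 - 96*h)
N = 2401
N + X(s, √(-18 + (25 - 1*(-16)))) = 2401 + (-34 - 96*√(-18 + (25 - 1*(-16)))) = 2401 + (-34 - 96*√(-18 + (25 + 16))) = 2401 + (-34 - 96*√(-18 + 41)) = 2401 + (-34 - 96*√23) = 2367 - 96*√23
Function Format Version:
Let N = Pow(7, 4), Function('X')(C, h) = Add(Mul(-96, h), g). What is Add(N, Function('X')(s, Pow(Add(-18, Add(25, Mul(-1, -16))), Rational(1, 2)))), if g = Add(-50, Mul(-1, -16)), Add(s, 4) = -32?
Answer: Add(2367, Mul(-96, Pow(23, Rational(1, 2)))) ≈ 1906.6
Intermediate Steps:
s = -36 (s = Add(-4, -32) = -36)
g = -34 (g = Add(-50, 16) = -34)
Function('X')(C, h) = Add(-34, Mul(-96, h)) (Function('X')(C, h) = Add(Mul(-96, h), -34) = Add(-34, Mul(-96, h)))
N = 2401
Add(N, Function('X')(s, Pow(Add(-18, Add(25, Mul(-1, -16))), Rational(1, 2)))) = Add(2401, Add(-34, Mul(-96, Pow(Add(-18, Add(25, Mul(-1, -16))), Rational(1, 2))))) = Add(2401, Add(-34, Mul(-96, Pow(Add(-18, Add(25, 16)), Rational(1, 2))))) = Add(2401, Add(-34, Mul(-96, Pow(Add(-18, 41), Rational(1, 2))))) = Add(2401, Add(-34, Mul(-96, Pow(23, Rational(1, 2))))) = Add(2367, Mul(-96, Pow(23, Rational(1, 2))))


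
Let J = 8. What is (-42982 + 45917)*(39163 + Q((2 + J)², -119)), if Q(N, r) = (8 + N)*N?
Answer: 146641405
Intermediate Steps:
Q(N, r) = N*(8 + N)
(-42982 + 45917)*(39163 + Q((2 + J)², -119)) = (-42982 + 45917)*(39163 + (2 + 8)²*(8 + (2 + 8)²)) = 2935*(39163 + 10²*(8 + 10²)) = 2935*(39163 + 100*(8 + 100)) = 2935*(39163 + 100*108) = 2935*(39163 + 10800) = 2935*49963 = 146641405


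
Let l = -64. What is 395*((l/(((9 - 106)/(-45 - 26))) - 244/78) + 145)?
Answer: 141996575/3783 ≈ 37535.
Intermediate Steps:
395*((l/(((9 - 106)/(-45 - 26))) - 244/78) + 145) = 395*((-64*(-45 - 26)/(9 - 106) - 244/78) + 145) = 395*((-64/((-97/(-71))) - 244*1/78) + 145) = 395*((-64/((-97*(-1/71))) - 122/39) + 145) = 395*((-64/97/71 - 122/39) + 145) = 395*((-64*71/97 - 122/39) + 145) = 395*((-4544/97 - 122/39) + 145) = 395*(-189050/3783 + 145) = 395*(359485/3783) = 141996575/3783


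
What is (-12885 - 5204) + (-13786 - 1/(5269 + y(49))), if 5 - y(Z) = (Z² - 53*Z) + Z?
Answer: -172794376/5421 ≈ -31875.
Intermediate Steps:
y(Z) = 5 - Z² + 52*Z (y(Z) = 5 - ((Z² - 53*Z) + Z) = 5 - (Z² - 52*Z) = 5 + (-Z² + 52*Z) = 5 - Z² + 52*Z)
(-12885 - 5204) + (-13786 - 1/(5269 + y(49))) = (-12885 - 5204) + (-13786 - 1/(5269 + (5 - 1*49² + 52*49))) = -18089 + (-13786 - 1/(5269 + (5 - 1*2401 + 2548))) = -18089 + (-13786 - 1/(5269 + (5 - 2401 + 2548))) = -18089 + (-13786 - 1/(5269 + 152)) = -18089 + (-13786 - 1/5421) = -18089 - 74733907/5421 = -172794376/5421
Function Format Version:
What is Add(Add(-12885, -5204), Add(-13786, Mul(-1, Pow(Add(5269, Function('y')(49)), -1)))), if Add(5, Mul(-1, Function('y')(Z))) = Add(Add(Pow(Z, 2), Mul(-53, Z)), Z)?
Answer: Rational(-172794376, 5421) ≈ -31875.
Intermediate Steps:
Function('y')(Z) = Add(5, Mul(-1, Pow(Z, 2)), Mul(52, Z)) (Function('y')(Z) = Add(5, Mul(-1, Add(Add(Pow(Z, 2), Mul(-53, Z)), Z))) = Add(5, Mul(-1, Add(Pow(Z, 2), Mul(-52, Z)))) = Add(5, Add(Mul(-1, Pow(Z, 2)), Mul(52, Z))) = Add(5, Mul(-1, Pow(Z, 2)), Mul(52, Z)))
Add(Add(-12885, -5204), Add(-13786, Mul(-1, Pow(Add(5269, Function('y')(49)), -1)))) = Add(Add(-12885, -5204), Add(-13786, Mul(-1, Pow(Add(5269, Add(5, Mul(-1, Pow(49, 2)), Mul(52, 49))), -1)))) = Add(-18089, Add(-13786, Mul(-1, Pow(Add(5269, Add(5, Mul(-1, 2401), 2548)), -1)))) = Add(-18089, Add(-13786, Mul(-1, Pow(Add(5269, Add(5, -2401, 2548)), -1)))) = Add(-18089, Add(-13786, Mul(-1, Pow(Add(5269, 152), -1)))) = Add(-18089, Add(-13786, Mul(-1, Pow(5421, -1)))) = Add(-18089, Add(-13786, Mul(-1, Rational(1, 5421)))) = Add(-18089, Add(-13786, Rational(-1, 5421))) = Add(-18089, Rational(-74733907, 5421)) = Rational(-172794376, 5421)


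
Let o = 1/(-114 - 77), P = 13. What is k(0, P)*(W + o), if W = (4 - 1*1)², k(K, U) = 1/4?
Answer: 859/382 ≈ 2.2487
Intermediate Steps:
k(K, U) = ¼
o = -1/191 (o = 1/(-191) = -1/191 ≈ -0.0052356)
W = 9 (W = (4 - 1)² = 3² = 9)
k(0, P)*(W + o) = (9 - 1/191)/4 = (¼)*(1718/191) = 859/382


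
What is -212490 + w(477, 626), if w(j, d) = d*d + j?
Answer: 179863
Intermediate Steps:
w(j, d) = j + d² (w(j, d) = d² + j = j + d²)
-212490 + w(477, 626) = -212490 + (477 + 626²) = -212490 + (477 + 391876) = -212490 + 392353 = 179863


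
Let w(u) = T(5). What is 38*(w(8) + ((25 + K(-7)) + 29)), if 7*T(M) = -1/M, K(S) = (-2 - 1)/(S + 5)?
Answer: 73777/35 ≈ 2107.9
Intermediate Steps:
K(S) = -3/(5 + S)
T(M) = -1/(7*M) (T(M) = (-1/M)/7 = -1/(7*M))
w(u) = -1/35 (w(u) = -⅐/5 = -⅐*⅕ = -1/35)
38*(w(8) + ((25 + K(-7)) + 29)) = 38*(-1/35 + ((25 - 3/(5 - 7)) + 29)) = 38*(-1/35 + ((25 - 3/(-2)) + 29)) = 38*(-1/35 + ((25 - 3*(-½)) + 29)) = 38*(-1/35 + ((25 + 3/2) + 29)) = 38*(-1/35 + (53/2 + 29)) = 38*(-1/35 + 111/2) = 38*(3883/70) = 73777/35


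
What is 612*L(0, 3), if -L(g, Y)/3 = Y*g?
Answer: 0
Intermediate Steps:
L(g, Y) = -3*Y*g
612*L(0, 3) = 612*(-3*3*0) = 612*0 = 0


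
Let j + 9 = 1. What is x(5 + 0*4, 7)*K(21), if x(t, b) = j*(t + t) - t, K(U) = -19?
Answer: 1615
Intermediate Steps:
j = -8 (j = -9 + 1 = -8)
x(t, b) = -17*t (x(t, b) = -8*(t + t) - t = -16*t - t = -17*t)
x(5 + 0*4, 7)*K(21) = -17*(5 + 0*4)*(-19) = -17*(5 + 0)*(-19) = -17*5*(-19) = -85*(-19) = 1615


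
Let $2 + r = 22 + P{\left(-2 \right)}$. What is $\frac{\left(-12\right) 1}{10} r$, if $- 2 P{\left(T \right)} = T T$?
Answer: $- \frac{108}{5} \approx -21.6$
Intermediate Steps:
$P{\left(T \right)} = - \frac{T^{2}}{2}$ ($P{\left(T \right)} = - \frac{T T}{2} = - \frac{T^{2}}{2}$)
$r = 18$ ($r = -2 + \left(22 - \frac{\left(-2\right)^{2}}{2}\right) = -2 + \left(22 - 2\right) = -2 + 20 = 18$)
$\frac{\left(-12\right) 1}{10} r = \frac{\left(-12\right) 1}{10} \cdot 18 = \frac{1}{10} \left(-12\right) 18 = \left(- \frac{6}{5}\right) 18 = - \frac{108}{5}$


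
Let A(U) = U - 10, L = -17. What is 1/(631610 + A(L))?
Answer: 1/631583 ≈ 1.5833e-6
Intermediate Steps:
A(U) = -10 + U
1/(631610 + A(L)) = 1/(631610 + (-10 - 17)) = 1/(631610 - 27) = 1/631583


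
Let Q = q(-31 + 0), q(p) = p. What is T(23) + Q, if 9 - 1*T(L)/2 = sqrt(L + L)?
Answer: -13 - 2*sqrt(46) ≈ -26.565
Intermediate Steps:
Q = -31 (Q = -31 + 0 = -31)
T(L) = 18 - 2*sqrt(2)*sqrt(L) (T(L) = 18 - 2*sqrt(L + L) = 18 - 2*sqrt(2)*sqrt(L))
T(23) + Q = (18 - 2*sqrt(2)*sqrt(23)) - 31 = (18 - 2*sqrt(46)) - 31 = -13 - 2*sqrt(46)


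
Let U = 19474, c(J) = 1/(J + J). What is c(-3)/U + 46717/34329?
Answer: 1819522273/1337045892 ≈ 1.3609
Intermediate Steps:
c(J) = 1/(2*J)
c(-3)/U + 46717/34329 = ((½)/(-3))/19474 + 46717/34329 = ((½)*(-⅓))*(1/19474) + 46717*(1/34329) = -⅙*1/19474 + 46717/34329 = -1/116844 + 46717/34329 = 1819522273/1337045892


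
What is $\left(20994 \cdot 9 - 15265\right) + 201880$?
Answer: $375561$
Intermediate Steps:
$\left(20994 \cdot 9 - 15265\right) + 201880 = \left(188946 - 15265\right) + 201880 = 173681 + 201880 = 375561$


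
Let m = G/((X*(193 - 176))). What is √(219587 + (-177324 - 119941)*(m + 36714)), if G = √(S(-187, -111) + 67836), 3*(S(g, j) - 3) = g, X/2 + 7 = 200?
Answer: √(-4229428673968477308 - 5851958790*√609990)/19686 ≈ 1.0447e+5*I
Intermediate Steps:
X = 386 (X = -14 + 2*200 = -14 + 400 = 386)
S(g, j) = 3 + g/3
G = √609990/3 (G = √((3 + (⅓)*(-187)) + 67836) = √((3 - 187/3) + 67836) = √(-178/3 + 67836) = √(203330/3) = √609990/3 ≈ 260.34)
m = √609990/19686 (m = (√609990/3)/((386*(193 - 176))) = (√609990/3)/((386*17)) = (√609990/3)/6562 = (√609990/3)*(1/6562) = √609990/19686 ≈ 0.039674)
√(219587 + (-177324 - 119941)*(m + 36714)) = √(219587 + (-177324 - 119941)*(√609990/19686 + 36714)) = √(219587 - 297265*(36714 + √609990/19686)) = √(219587 + (-10913787210 - 297265*√609990/19686)) = √(-10913567623 - 297265*√609990/19686)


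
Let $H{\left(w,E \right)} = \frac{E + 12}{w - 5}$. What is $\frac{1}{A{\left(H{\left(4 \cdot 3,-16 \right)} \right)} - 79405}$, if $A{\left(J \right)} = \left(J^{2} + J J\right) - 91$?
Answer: $- \frac{49}{3895272} \approx -1.2579 \cdot 10^{-5}$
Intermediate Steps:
$H{\left(w,E \right)} = \frac{12 + E}{-5 + w}$
$A{\left(J \right)} = -91 + 2 J^{2}$ ($A{\left(J \right)} = \left(J^{2} + J^{2}\right) - 91 = 2 J^{2} - 91 = -91 + 2 J^{2}$)
$\frac{1}{A{\left(H{\left(4 \cdot 3,-16 \right)} \right)} - 79405} = \frac{1}{\left(-91 + 2 \left(\frac{12 - 16}{-5 + 4 \cdot 3}\right)^{2}\right) - 79405} = \frac{1}{\left(-91 + 2 \left(\frac{1}{-5 + 12} \left(-4\right)\right)^{2}\right) - 79405} = \frac{1}{\left(-91 + 2 \left(\frac{1}{7} \left(-4\right)\right)^{2}\right) - 79405} = \frac{1}{\left(-91 + 2 \left(- \frac{4}{7}\right)^{2}\right) - 79405} = \frac{1}{\left(-91 + 2 \cdot \frac{16}{49}\right) - 79405} = \frac{1}{\left(-91 + \frac{32}{49}\right) - 79405} = \frac{1}{- \frac{4427}{49} - 79405} = \frac{1}{- \frac{3895272}{49}} = - \frac{49}{3895272}$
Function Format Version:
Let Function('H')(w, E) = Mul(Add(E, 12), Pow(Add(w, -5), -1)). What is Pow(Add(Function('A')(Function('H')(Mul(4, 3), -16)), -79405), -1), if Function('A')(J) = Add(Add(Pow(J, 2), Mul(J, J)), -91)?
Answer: Rational(-49, 3895272) ≈ -1.2579e-5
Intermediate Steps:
Function('H')(w, E) = Mul(Pow(Add(-5, w), -1), Add(12, E)) (Function('H')(w, E) = Mul(Add(12, E), Pow(Add(-5, w), -1)) = Mul(Pow(Add(-5, w), -1), Add(12, E)))
Function('A')(J) = Add(-91, Mul(2, Pow(J, 2))) (Function('A')(J) = Add(Add(Pow(J, 2), Pow(J, 2)), -91) = Add(Mul(2, Pow(J, 2)), -91) = Add(-91, Mul(2, Pow(J, 2))))
Pow(Add(Function('A')(Function('H')(Mul(4, 3), -16)), -79405), -1) = Pow(Add(Add(-91, Mul(2, Pow(Mul(Pow(Add(-5, Mul(4, 3)), -1), Add(12, -16)), 2))), -79405), -1) = Pow(Add(Add(-91, Mul(2, Pow(Mul(Pow(Add(-5, 12), -1), -4), 2))), -79405), -1) = Pow(Add(Add(-91, Mul(2, Pow(Mul(Pow(7, -1), -4), 2))), -79405), -1) = Pow(Add(Add(-91, Mul(2, Pow(Mul(Rational(1, 7), -4), 2))), -79405), -1) = Pow(Add(Add(-91, Mul(2, Pow(Rational(-4, 7), 2))), -79405), -1) = Pow(Add(Add(-91, Mul(2, Rational(16, 49))), -79405), -1) = Pow(Add(Add(-91, Rational(32, 49)), -79405), -1) = Pow(Add(Rational(-4427, 49), -79405), -1) = Pow(Rational(-3895272, 49), -1) = Rational(-49, 3895272)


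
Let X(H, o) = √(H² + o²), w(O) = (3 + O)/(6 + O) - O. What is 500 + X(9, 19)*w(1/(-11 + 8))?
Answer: 500 + 41*√442/51 ≈ 516.90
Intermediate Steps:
w(O) = -O + (3 + O)/(6 + O) (w(O) = (3 + O)/(6 + O) - O = -O + (3 + O)/(6 + O))
500 + X(9, 19)*w(1/(-11 + 8)) = 500 + √(9² + 19²)*((3 - (1/(-11 + 8))² - 5/(-11 + 8))/(6 + 1/(-11 + 8))) = 500 + √(81 + 361)*((3 - (1/(-3))² - 5/(-3))/(6 + 1/(-3))) = 500 + √442*((3 - (-⅓)² - 5*(-⅓))/(6 - ⅓)) = 500 + √442*((3 - 1*⅑ + 5/3)/(17/3)) = 500 + √442*(3*(3 - ⅑ + 5/3)/17) = 500 + √442*((3/17)*(41/9)) = 500 + √442*(41/51) = 500 + 41*√442/51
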